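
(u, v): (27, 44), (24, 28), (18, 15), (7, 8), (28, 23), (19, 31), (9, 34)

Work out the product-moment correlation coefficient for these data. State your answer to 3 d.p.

n = 7, Σu = 132, Σv = 183, Σu² = 2904, Σv² = 5655, Σuv = 3725
nΣuv − ΣuΣv = 26075 − 24156 = 1919
nΣu² − (Σu)² = 20328 − 17424 = 2904; nΣv² − (Σv)² = 39585 − 33489 = 6096
r = 1919 / √(2904 × 6096) = 1919 / 4207.4676 ≈ 0.456

0.456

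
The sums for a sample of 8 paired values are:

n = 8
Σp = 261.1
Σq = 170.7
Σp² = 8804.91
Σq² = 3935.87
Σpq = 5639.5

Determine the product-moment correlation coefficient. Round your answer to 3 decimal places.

0.237

r = (nΣpq − ΣpΣq) / √[(nΣp² − (Σp)²)(nΣq² − (Σq)²)]
Numerator: 8×5639.5 − 261.1×170.7 = 546.23
Denominator: √[(70439.28 − 68173.21)(31486.96 − 29138.49)] = √[2266.07 × 2348.47] = 2306.9021
r = 546.23 / 2306.9021 ≈ 0.237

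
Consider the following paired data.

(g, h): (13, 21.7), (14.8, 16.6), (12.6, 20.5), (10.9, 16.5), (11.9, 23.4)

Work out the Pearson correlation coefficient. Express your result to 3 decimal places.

-0.178

n = 5, Σg = 63.2, Σh = 98.7, Σg² = 807.22, Σh² = 1986.51, Σgh = 1244.39
nΣgh − ΣgΣh = 6221.95 − 6237.84 = -15.89
nΣg² − (Σg)² = 4036.1 − 3994.24 = 41.86; nΣh² − (Σh)² = 9932.55 − 9741.69 = 190.86
r = -15.89 / √(41.86 × 190.86) = -15.89 / 89.3834 ≈ -0.178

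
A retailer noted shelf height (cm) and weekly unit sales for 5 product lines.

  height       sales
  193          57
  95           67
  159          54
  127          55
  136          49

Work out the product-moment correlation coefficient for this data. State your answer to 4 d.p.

n = 5, Σx = 710, Σy = 282, Σx² = 106180, Σy² = 16080, Σxy = 39601
nΣxy − ΣxΣy = 198005 − 200220 = -2215
nΣx² − (Σx)² = 530900 − 504100 = 26800; nΣy² − (Σy)² = 80400 − 79524 = 876
r = -2215 / √(26800 × 876) = -2215 / 4845.2864 ≈ -0.4571

-0.4571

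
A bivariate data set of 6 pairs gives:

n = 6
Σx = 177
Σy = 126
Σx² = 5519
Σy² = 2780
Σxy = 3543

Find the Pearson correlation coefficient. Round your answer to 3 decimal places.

-0.871

r = (nΣxy − ΣxΣy) / √[(nΣx² − (Σx)²)(nΣy² − (Σy)²)]
Numerator: 6×3543 − 177×126 = -1044
Denominator: √[(33114 − 31329)(16680 − 15876)] = √[1785 × 804] = 1197.9733
r = -1044 / 1197.9733 ≈ -0.871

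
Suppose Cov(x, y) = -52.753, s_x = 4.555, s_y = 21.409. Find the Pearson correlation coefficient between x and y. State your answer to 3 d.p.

r = Cov(x,y) / (s_x · s_y) = -52.753 / (4.555 × 21.409)
  = -52.753 / 97.5180 ≈ -0.541

-0.541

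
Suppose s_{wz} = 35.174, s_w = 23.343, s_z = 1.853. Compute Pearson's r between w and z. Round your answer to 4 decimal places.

0.8132

r = Cov(w,z) / (s_w · s_z) = 35.174 / (23.343 × 1.853)
  = 35.174 / 43.2546 ≈ 0.8132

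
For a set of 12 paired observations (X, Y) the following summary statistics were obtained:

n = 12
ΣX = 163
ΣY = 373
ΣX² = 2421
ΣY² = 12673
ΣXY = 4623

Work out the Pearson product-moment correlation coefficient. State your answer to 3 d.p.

r = (nΣXY − ΣXΣY) / √[(nΣX² − (ΣX)²)(nΣY² − (ΣY)²)]
Numerator: 12×4623 − 163×373 = -5323
Denominator: √[(29052 − 26569)(152076 − 139129)] = √[2483 × 12947] = 5669.8678
r = -5323 / 5669.8678 ≈ -0.939

-0.939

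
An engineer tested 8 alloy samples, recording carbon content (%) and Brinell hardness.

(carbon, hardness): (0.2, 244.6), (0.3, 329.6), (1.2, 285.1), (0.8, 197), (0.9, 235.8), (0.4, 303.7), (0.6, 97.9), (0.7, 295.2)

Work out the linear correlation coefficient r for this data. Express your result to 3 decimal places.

-0.123

n = 8, Σx = 5.1, Σy = 1988.9, Σx² = 4.03, Σy² = 533119.11, Σxy = 1246.6
nΣxy − ΣxΣy = 9972.8 − 10143.39 = -170.59
nΣx² − (Σx)² = 32.24 − 26.01 = 6.23; nΣy² − (Σy)² = 4264952.88 − 3955723.21 = 309229.67
r = -170.59 / √(6.23 × 309229.67) = -170.59 / 1387.9845 ≈ -0.123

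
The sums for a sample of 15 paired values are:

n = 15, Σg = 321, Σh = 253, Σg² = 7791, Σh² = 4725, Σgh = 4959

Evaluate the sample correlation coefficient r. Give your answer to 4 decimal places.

r = (nΣgh − ΣgΣh) / √[(nΣg² − (Σg)²)(nΣh² − (Σh)²)]
Numerator: 15×4959 − 321×253 = -6828
Denominator: √[(116865 − 103041)(70875 − 64009)] = √[13824 × 6866] = 9742.4629
r = -6828 / 9742.4629 ≈ -0.7008

-0.7008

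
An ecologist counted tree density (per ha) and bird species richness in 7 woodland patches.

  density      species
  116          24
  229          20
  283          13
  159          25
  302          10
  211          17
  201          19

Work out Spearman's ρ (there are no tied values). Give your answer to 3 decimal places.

-0.857

Rank density: 1, 5, 6, 2, 7, 4, 3
Rank species: 6, 5, 2, 7, 1, 3, 4
d = rank(density) − rank(species): -5, 0, 4, -5, 6, 1, -1; Σd² = 104
ρ = 1 − 6Σd² / [n(n²−1)] = 1 − 6×104 / (7×48) = 1 − 624/336 ≈ -0.857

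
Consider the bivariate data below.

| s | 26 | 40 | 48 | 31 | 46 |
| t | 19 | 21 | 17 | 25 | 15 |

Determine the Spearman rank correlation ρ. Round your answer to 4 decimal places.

-0.6000

Rank s: 1, 3, 5, 2, 4
Rank t: 3, 4, 2, 5, 1
d = rank(s) − rank(t): -2, -1, 3, -3, 3; Σd² = 32
ρ = 1 − 6Σd² / [n(n²−1)] = 1 − 6×32 / (5×24) = 1 − 192/120 ≈ -0.6000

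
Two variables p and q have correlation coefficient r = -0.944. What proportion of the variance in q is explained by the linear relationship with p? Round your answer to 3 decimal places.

0.891

r² = (-0.944)² = 0.891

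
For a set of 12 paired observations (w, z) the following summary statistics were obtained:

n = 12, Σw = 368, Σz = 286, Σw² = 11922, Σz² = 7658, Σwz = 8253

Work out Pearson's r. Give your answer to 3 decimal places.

r = (nΣwz − ΣwΣz) / √[(nΣw² − (Σw)²)(nΣz² − (Σz)²)]
Numerator: 12×8253 − 368×286 = -6212
Denominator: √[(143064 − 135424)(91896 − 81796)] = √[7640 × 10100] = 8784.3042
r = -6212 / 8784.3042 ≈ -0.707

-0.707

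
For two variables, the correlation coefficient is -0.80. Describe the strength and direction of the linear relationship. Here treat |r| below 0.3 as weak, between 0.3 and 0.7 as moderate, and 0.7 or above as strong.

strong negative

r = -0.80 < 0 so the relationship is negative.
|r| = 0.80, which falls in the strong range.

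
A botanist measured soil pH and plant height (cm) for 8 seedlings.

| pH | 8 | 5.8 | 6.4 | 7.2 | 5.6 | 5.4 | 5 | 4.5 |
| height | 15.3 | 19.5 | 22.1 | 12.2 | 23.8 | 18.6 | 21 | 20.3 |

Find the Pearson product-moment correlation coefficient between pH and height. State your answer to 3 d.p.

-0.658

n = 8, Σx = 47.9, Σy = 152.8, Σx² = 296.21, Σy² = 3017.08, Σxy = 894.85
nΣxy − ΣxΣy = 7158.8 − 7319.12 = -160.32
nΣx² − (Σx)² = 2369.68 − 2294.41 = 75.27; nΣy² − (Σy)² = 24136.64 − 23347.84 = 788.8
r = -160.32 / √(75.27 × 788.8) = -160.32 / 243.6657 ≈ -0.658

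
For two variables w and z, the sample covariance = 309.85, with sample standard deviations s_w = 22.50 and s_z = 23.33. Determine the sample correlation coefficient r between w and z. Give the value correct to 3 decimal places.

r = Cov(w,z) / (s_w · s_z) = 309.85 / (22.50 × 23.33)
  = 309.85 / 524.9250 ≈ 0.590

0.590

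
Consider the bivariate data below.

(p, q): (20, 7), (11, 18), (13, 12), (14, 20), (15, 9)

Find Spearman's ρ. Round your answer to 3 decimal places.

Rank p: 5, 1, 2, 3, 4
Rank q: 1, 4, 3, 5, 2
d = rank(p) − rank(q): 4, -3, -1, -2, 2; Σd² = 34
ρ = 1 − 6Σd² / [n(n²−1)] = 1 − 6×34 / (5×24) = 1 − 204/120 ≈ -0.700

-0.700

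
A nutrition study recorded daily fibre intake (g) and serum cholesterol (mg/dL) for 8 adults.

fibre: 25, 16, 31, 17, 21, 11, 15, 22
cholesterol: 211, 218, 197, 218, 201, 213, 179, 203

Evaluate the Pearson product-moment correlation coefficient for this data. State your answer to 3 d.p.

-0.170

n = 8, Σx = 158, Σy = 1640, Σx² = 3402, Σy² = 337398, Σxy = 32291
nΣxy − ΣxΣy = 258328 − 259120 = -792
nΣx² − (Σx)² = 27216 − 24964 = 2252; nΣy² − (Σy)² = 2699184 − 2689600 = 9584
r = -792 / √(2252 × 9584) = -792 / 4645.7688 ≈ -0.170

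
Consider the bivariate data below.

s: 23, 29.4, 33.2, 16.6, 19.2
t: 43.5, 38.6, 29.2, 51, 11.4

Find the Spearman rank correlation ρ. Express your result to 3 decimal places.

-0.400

Rank s: 3, 4, 5, 1, 2
Rank t: 4, 3, 2, 5, 1
d = rank(s) − rank(t): -1, 1, 3, -4, 1; Σd² = 28
ρ = 1 − 6Σd² / [n(n²−1)] = 1 − 6×28 / (5×24) = 1 − 168/120 ≈ -0.400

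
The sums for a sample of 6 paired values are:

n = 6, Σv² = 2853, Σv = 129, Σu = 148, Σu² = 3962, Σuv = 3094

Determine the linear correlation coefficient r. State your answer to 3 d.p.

r = (nΣuv − ΣuΣv) / √[(nΣu² − (Σu)²)(nΣv² − (Σv)²)]
Numerator: 6×3094 − 148×129 = -528
Denominator: √[(23772 − 21904)(17118 − 16641)] = √[1868 × 477] = 943.9470
r = -528 / 943.9470 ≈ -0.559

-0.559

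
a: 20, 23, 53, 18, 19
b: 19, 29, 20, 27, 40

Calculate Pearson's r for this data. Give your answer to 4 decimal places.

-0.4730

n = 5, Σa = 133, Σb = 135, Σa² = 4423, Σb² = 3931, Σab = 3353
nΣab − ΣaΣb = 16765 − 17955 = -1190
nΣa² − (Σa)² = 22115 − 17689 = 4426; nΣb² − (Σb)² = 19655 − 18225 = 1430
r = -1190 / √(4426 × 1430) = -1190 / 2515.7862 ≈ -0.4730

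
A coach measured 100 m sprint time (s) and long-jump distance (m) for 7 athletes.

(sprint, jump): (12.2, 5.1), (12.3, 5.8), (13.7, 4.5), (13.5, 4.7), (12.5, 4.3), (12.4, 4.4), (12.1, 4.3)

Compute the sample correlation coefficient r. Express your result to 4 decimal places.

n = 7, Σx = 88.7, Σy = 33.1, Σx² = 1126.49, Σy² = 158.33, Σxy = 419
nΣxy − ΣxΣy = 2933 − 2935.97 = -2.97
nΣx² − (Σx)² = 7885.43 − 7867.69 = 17.74; nΣy² − (Σy)² = 1108.31 − 1095.61 = 12.7
r = -2.97 / √(17.74 × 12.7) = -2.97 / 15.0099 ≈ -0.1979

-0.1979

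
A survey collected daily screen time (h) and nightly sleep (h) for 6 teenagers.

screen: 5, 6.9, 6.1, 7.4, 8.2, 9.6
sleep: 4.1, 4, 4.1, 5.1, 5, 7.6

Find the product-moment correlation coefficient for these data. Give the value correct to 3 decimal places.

0.865

n = 6, Σx = 43.2, Σy = 29.9, Σx² = 323.98, Σy² = 158.39, Σxy = 224.81
nΣxy − ΣxΣy = 1348.86 − 1291.68 = 57.18
nΣx² − (Σx)² = 1943.88 − 1866.24 = 77.64; nΣy² − (Σy)² = 950.34 − 894.01 = 56.33
r = 57.18 / √(77.64 × 56.33) = 57.18 / 66.1321 ≈ 0.865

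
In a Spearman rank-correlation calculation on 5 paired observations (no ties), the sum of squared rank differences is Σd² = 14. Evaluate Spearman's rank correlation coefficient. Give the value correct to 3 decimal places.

ρ = 1 − 6Σd² / [n(n²−1)] = 1 − 6×14 / (5×24)
  = 1 − 84/120 = 1 − 0.7000 ≈ 0.300

0.300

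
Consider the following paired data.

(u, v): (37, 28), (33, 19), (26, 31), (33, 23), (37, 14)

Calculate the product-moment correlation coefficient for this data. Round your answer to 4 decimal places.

-0.5873

n = 5, Σu = 166, Σv = 115, Σu² = 5592, Σv² = 2831, Σuv = 3746
nΣuv − ΣuΣv = 18730 − 19090 = -360
nΣu² − (Σu)² = 27960 − 27556 = 404; nΣv² − (Σv)² = 14155 − 13225 = 930
r = -360 / √(404 × 930) = -360 / 612.9600 ≈ -0.5873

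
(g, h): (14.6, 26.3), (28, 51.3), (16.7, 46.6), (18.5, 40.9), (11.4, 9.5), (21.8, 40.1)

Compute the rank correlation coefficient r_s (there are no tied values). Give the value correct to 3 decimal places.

0.771

Rank g: 2, 6, 3, 4, 1, 5
Rank h: 2, 6, 5, 4, 1, 3
d = rank(g) − rank(h): 0, 0, -2, 0, 0, 2; Σd² = 8
ρ = 1 − 6Σd² / [n(n²−1)] = 1 − 6×8 / (6×35) = 1 − 48/210 ≈ 0.771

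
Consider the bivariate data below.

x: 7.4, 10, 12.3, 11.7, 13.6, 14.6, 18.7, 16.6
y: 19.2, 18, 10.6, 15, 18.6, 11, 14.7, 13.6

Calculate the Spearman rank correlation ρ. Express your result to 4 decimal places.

-0.5476

Rank x: 1, 2, 4, 3, 5, 6, 8, 7
Rank y: 8, 6, 1, 5, 7, 2, 4, 3
d = rank(x) − rank(y): -7, -4, 3, -2, -2, 4, 4, 4; Σd² = 130
ρ = 1 − 6Σd² / [n(n²−1)] = 1 − 6×130 / (8×63) = 1 − 780/504 ≈ -0.5476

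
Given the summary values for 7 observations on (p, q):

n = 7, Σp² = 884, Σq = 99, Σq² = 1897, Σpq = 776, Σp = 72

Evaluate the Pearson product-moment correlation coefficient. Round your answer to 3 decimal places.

-0.908

r = (nΣpq − ΣpΣq) / √[(nΣp² − (Σp)²)(nΣq² − (Σq)²)]
Numerator: 7×776 − 72×99 = -1696
Denominator: √[(6188 − 5184)(13279 − 9801)] = √[1004 × 3478] = 1868.6658
r = -1696 / 1868.6658 ≈ -0.908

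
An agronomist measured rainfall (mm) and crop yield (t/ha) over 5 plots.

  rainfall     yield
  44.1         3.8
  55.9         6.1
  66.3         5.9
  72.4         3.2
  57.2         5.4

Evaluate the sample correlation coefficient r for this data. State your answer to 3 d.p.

n = 5, Σx = 295.9, Σy = 24.4, Σx² = 17978.91, Σy² = 125.86, Σxy = 1440.3
nΣxy − ΣxΣy = 7201.5 − 7219.96 = -18.46
nΣx² − (Σx)² = 89894.55 − 87556.81 = 2337.74; nΣy² − (Σy)² = 629.3 − 595.36 = 33.94
r = -18.46 / √(2337.74 × 33.94) = -18.46 / 281.6787 ≈ -0.066

-0.066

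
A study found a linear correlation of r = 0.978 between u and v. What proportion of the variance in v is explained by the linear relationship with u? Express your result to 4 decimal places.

0.9565

r² = (0.978)² = 0.9565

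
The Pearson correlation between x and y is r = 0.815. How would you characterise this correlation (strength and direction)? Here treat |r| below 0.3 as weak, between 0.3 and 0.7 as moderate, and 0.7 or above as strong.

r = 0.815 > 0 so the relationship is positive.
|r| = 0.815, which falls in the strong range.

strong positive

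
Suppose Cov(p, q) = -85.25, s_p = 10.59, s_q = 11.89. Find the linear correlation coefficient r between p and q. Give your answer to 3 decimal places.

r = Cov(p,q) / (s_p · s_q) = -85.25 / (10.59 × 11.89)
  = -85.25 / 125.9151 ≈ -0.677

-0.677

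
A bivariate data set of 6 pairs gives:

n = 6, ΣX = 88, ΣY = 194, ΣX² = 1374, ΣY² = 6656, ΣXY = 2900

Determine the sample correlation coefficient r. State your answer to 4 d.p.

r = (nΣXY − ΣXΣY) / √[(nΣX² − (ΣX)²)(nΣY² − (ΣY)²)]
Numerator: 6×2900 − 88×194 = 328
Denominator: √[(8244 − 7744)(39936 − 37636)] = √[500 × 2300] = 1072.3805
r = 328 / 1072.3805 ≈ 0.3059

0.3059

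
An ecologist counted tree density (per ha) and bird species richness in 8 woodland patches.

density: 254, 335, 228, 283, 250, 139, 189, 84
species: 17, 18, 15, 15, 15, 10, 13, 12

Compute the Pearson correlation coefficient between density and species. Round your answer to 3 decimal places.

0.875

n = 8, Σx = 1762, Σy = 115, Σx² = 433412, Σy² = 1701, Σxy = 26618
nΣxy − ΣxΣy = 212944 − 202630 = 10314
nΣx² − (Σx)² = 3467296 − 3104644 = 362652; nΣy² − (Σy)² = 13608 − 13225 = 383
r = 10314 / √(362652 × 383) = 10314 / 11785.4027 ≈ 0.875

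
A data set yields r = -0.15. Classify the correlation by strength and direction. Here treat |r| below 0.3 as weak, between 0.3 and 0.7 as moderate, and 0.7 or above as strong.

weak negative

r = -0.15 < 0 so the relationship is negative.
|r| = 0.15, which falls in the weak range.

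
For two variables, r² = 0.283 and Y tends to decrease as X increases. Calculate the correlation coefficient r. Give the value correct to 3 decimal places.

|r| = √0.283 = 0.532
The association is negative, so r = −0.532.

-0.532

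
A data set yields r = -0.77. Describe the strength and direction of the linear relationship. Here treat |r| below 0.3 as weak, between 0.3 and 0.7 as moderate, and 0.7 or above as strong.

r = -0.77 < 0 so the relationship is negative.
|r| = 0.77, which falls in the strong range.

strong negative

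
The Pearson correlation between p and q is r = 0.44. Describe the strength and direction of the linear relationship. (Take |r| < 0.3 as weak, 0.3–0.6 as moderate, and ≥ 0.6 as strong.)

r = 0.44 > 0 so the relationship is positive.
|r| = 0.44, which falls in the moderate range.

moderate positive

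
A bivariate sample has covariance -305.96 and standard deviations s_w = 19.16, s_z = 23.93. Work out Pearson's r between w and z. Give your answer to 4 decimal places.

r = Cov(w,z) / (s_w · s_z) = -305.96 / (19.16 × 23.93)
  = -305.96 / 458.4988 ≈ -0.6673

-0.6673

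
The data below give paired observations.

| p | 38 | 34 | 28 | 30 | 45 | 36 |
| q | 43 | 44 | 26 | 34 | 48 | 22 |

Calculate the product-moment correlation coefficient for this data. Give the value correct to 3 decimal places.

0.620

n = 6, Σp = 211, Σq = 217, Σp² = 7605, Σq² = 8405, Σpq = 7830
nΣpq − ΣpΣq = 46980 − 45787 = 1193
nΣp² − (Σp)² = 45630 − 44521 = 1109; nΣq² − (Σq)² = 50430 − 47089 = 3341
r = 1193 / √(1109 × 3341) = 1193 / 1924.8816 ≈ 0.620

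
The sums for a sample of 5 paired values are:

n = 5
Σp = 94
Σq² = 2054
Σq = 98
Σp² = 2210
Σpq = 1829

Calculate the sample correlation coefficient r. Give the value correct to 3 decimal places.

-0.055

r = (nΣpq − ΣpΣq) / √[(nΣp² − (Σp)²)(nΣq² − (Σq)²)]
Numerator: 5×1829 − 94×98 = -67
Denominator: √[(11050 − 8836)(10270 − 9604)] = √[2214 × 666] = 1214.2998
r = -67 / 1214.2998 ≈ -0.055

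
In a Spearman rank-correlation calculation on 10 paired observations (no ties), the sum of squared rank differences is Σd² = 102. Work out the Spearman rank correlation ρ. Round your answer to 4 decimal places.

0.3818

ρ = 1 − 6Σd² / [n(n²−1)] = 1 − 6×102 / (10×99)
  = 1 − 612/990 = 1 − 0.61818 ≈ 0.3818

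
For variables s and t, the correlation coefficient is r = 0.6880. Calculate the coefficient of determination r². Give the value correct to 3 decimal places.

r² = (0.6880)² = 0.473

0.473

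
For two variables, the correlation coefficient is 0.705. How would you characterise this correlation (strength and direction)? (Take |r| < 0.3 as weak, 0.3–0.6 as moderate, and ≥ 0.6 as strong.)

r = 0.705 > 0 so the relationship is positive.
|r| = 0.705, which falls in the strong range.

strong positive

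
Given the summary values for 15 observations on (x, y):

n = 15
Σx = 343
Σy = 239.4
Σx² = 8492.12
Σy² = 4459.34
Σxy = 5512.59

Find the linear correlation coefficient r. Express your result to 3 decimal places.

0.060

r = (nΣxy − ΣxΣy) / √[(nΣx² − (Σx)²)(nΣy² − (Σy)²)]
Numerator: 15×5512.59 − 343×239.4 = 574.65
Denominator: √[(127381.8 − 117649)(66890.1 − 57312.36)] = √[9732.8 × 9577.74] = 9654.9587
r = 574.65 / 9654.9587 ≈ 0.060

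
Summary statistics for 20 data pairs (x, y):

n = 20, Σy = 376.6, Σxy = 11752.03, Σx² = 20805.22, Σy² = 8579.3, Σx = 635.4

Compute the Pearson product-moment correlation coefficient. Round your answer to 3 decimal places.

-0.222

r = (nΣxy − ΣxΣy) / √[(nΣx² − (Σx)²)(nΣy² − (Σy)²)]
Numerator: 20×11752.03 − 635.4×376.6 = -4251.04
Denominator: √[(416104.4 − 403733.16)(171586 − 141827.56)] = √[12371.24 × 29758.44] = 19187.2042
r = -4251.04 / 19187.2042 ≈ -0.222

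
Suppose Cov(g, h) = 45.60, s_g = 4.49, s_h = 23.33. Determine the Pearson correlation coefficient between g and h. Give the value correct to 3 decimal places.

0.435

r = Cov(g,h) / (s_g · s_h) = 45.60 / (4.49 × 23.33)
  = 45.60 / 104.7517 ≈ 0.435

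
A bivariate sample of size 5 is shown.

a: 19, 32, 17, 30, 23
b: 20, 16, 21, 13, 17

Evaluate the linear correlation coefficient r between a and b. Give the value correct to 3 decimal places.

n = 5, Σa = 121, Σb = 87, Σa² = 3103, Σb² = 1555, Σab = 2030
nΣab − ΣaΣb = 10150 − 10527 = -377
nΣa² − (Σa)² = 15515 − 14641 = 874; nΣb² − (Σb)² = 7775 − 7569 = 206
r = -377 / √(874 × 206) = -377 / 424.3159 ≈ -0.888

-0.888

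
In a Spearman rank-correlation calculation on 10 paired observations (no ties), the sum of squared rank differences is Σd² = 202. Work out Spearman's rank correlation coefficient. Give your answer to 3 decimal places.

ρ = 1 − 6Σd² / [n(n²−1)] = 1 − 6×202 / (10×99)
  = 1 − 1212/990 = 1 − 1.2242 ≈ -0.224

-0.224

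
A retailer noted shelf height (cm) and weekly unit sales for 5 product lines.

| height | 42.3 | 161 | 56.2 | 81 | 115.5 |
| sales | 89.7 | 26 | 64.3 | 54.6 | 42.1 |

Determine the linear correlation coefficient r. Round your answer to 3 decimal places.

n = 5, Σx = 456, Σy = 276.7, Σx² = 50769.98, Σy² = 17610.15, Σxy = 20879.12
nΣxy − ΣxΣy = 104395.6 − 126175.2 = -21779.6
nΣx² − (Σx)² = 253849.9 − 207936 = 45913.9; nΣy² − (Σy)² = 88050.75 − 76562.89 = 11487.86
r = -21779.6 / √(45913.9 × 11487.86) = -21779.6 / 22966.3331 ≈ -0.948

-0.948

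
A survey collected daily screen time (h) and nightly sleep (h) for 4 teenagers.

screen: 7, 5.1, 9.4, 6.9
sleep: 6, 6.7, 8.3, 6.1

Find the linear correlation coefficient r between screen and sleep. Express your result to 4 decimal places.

n = 4, Σx = 28.4, Σy = 27.1, Σx² = 210.98, Σy² = 186.99, Σxy = 196.28
nΣxy − ΣxΣy = 785.12 − 769.64 = 15.48
nΣx² − (Σx)² = 843.92 − 806.56 = 37.36; nΣy² − (Σy)² = 747.96 − 734.41 = 13.55
r = 15.48 / √(37.36 × 13.55) = 15.48 / 22.4995 ≈ 0.6880

0.6880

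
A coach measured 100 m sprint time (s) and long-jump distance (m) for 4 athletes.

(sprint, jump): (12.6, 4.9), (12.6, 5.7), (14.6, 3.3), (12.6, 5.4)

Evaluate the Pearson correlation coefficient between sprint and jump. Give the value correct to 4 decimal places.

-0.9512

n = 4, Σx = 52.4, Σy = 19.3, Σx² = 689.44, Σy² = 96.55, Σxy = 249.78
nΣxy − ΣxΣy = 999.12 − 1011.32 = -12.2
nΣx² − (Σx)² = 2757.76 − 2745.76 = 12; nΣy² − (Σy)² = 386.2 − 372.49 = 13.71
r = -12.2 / √(12 × 13.71) = -12.2 / 12.8265 ≈ -0.9512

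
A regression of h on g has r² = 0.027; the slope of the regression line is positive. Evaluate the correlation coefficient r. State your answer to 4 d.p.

0.1643

|r| = √0.027 = 0.1643
The association is positive, so r = 0.1643.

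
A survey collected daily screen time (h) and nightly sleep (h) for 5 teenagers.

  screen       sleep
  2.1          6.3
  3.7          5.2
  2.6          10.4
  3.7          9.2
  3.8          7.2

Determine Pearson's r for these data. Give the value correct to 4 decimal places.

n = 5, Σx = 15.9, Σy = 38.3, Σx² = 52.99, Σy² = 311.37, Σxy = 120.91
nΣxy − ΣxΣy = 604.55 − 608.97 = -4.42
nΣx² − (Σx)² = 264.95 − 252.81 = 12.14; nΣy² − (Σy)² = 1556.85 − 1466.89 = 89.96
r = -4.42 / √(12.14 × 89.96) = -4.42 / 33.0472 ≈ -0.1337

-0.1337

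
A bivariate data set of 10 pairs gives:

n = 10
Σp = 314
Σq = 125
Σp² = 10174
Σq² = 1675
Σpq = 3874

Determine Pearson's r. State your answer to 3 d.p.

r = (nΣpq − ΣpΣq) / √[(nΣp² − (Σp)²)(nΣq² − (Σq)²)]
Numerator: 10×3874 − 314×125 = -510
Denominator: √[(101740 − 98596)(16750 − 15625)] = √[3144 × 1125] = 1880.6914
r = -510 / 1880.6914 ≈ -0.271

-0.271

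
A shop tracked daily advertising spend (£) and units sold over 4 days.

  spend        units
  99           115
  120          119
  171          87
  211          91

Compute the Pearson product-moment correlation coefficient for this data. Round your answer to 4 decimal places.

n = 4, Σx = 601, Σy = 412, Σx² = 97963, Σy² = 43236, Σxy = 59743
nΣxy − ΣxΣy = 238972 − 247612 = -8640
nΣx² − (Σx)² = 391852 − 361201 = 30651; nΣy² − (Σy)² = 172944 − 169744 = 3200
r = -8640 / √(30651 × 3200) = -8640 / 9903.6963 ≈ -0.8724

-0.8724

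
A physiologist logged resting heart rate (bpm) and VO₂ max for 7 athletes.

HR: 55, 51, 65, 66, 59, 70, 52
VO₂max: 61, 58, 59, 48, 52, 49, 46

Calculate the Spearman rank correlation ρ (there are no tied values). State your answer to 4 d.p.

-0.1786

Rank HR: 3, 1, 5, 6, 4, 7, 2
Rank VO₂max: 7, 5, 6, 2, 4, 3, 1
d = rank(HR) − rank(VO₂max): -4, -4, -1, 4, 0, 4, 1; Σd² = 66
ρ = 1 − 6Σd² / [n(n²−1)] = 1 − 6×66 / (7×48) = 1 − 396/336 ≈ -0.1786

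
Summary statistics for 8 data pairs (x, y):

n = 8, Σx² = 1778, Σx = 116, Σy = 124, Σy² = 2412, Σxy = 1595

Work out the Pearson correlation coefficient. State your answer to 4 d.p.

-0.9360

r = (nΣxy − ΣxΣy) / √[(nΣx² − (Σx)²)(nΣy² − (Σy)²)]
Numerator: 8×1595 − 116×124 = -1624
Denominator: √[(14224 − 13456)(19296 − 15376)] = √[768 × 3920] = 1735.0965
r = -1624 / 1735.0965 ≈ -0.9360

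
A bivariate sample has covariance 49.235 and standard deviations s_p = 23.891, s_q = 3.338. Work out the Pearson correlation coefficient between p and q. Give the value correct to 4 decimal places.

r = Cov(p,q) / (s_p · s_q) = 49.235 / (23.891 × 3.338)
  = 49.235 / 79.7482 ≈ 0.6174

0.6174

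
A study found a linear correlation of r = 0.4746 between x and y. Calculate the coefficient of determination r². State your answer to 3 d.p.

0.225

r² = (0.4746)² = 0.225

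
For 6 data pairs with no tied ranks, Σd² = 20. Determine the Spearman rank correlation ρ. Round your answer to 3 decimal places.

0.429

ρ = 1 − 6Σd² / [n(n²−1)] = 1 − 6×20 / (6×35)
  = 1 − 120/210 = 1 − 0.5714 ≈ 0.429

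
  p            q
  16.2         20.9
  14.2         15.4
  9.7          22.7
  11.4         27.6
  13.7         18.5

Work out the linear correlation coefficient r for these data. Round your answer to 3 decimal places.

-0.538

n = 5, Σp = 65.2, Σq = 105.1, Σp² = 875.82, Σq² = 2293.27, Σpq = 1345.54
nΣpq − ΣpΣq = 6727.7 − 6852.52 = -124.82
nΣp² − (Σp)² = 4379.1 − 4251.04 = 128.06; nΣq² − (Σq)² = 11466.35 − 11046.01 = 420.34
r = -124.82 / √(128.06 × 420.34) = -124.82 / 232.0102 ≈ -0.538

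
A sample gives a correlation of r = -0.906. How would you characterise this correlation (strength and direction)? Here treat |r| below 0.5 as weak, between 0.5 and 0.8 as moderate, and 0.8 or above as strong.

strong negative

r = -0.906 < 0 so the relationship is negative.
|r| = 0.906, which falls in the strong range.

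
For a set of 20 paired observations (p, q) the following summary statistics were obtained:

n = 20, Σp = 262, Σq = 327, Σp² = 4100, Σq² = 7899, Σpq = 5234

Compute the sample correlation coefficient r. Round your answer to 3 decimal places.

r = (nΣpq − ΣpΣq) / √[(nΣp² − (Σp)²)(nΣq² − (Σq)²)]
Numerator: 20×5234 − 262×327 = 19006
Denominator: √[(82000 − 68644)(157980 − 106929)] = √[13356 × 51051] = 26112.0117
r = 19006 / 26112.0117 ≈ 0.728

0.728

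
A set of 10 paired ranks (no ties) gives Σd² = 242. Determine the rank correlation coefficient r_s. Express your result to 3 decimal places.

-0.467

ρ = 1 − 6Σd² / [n(n²−1)] = 1 − 6×242 / (10×99)
  = 1 − 1452/990 = 1 − 1.4667 ≈ -0.467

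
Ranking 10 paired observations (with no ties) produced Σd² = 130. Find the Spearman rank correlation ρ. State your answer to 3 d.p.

ρ = 1 − 6Σd² / [n(n²−1)] = 1 − 6×130 / (10×99)
  = 1 − 780/990 = 1 − 0.7879 ≈ 0.212

0.212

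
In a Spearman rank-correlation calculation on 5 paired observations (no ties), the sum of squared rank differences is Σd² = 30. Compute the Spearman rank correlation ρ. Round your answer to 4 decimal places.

ρ = 1 − 6Σd² / [n(n²−1)] = 1 − 6×30 / (5×24)
  = 1 − 180/120 = 1 − 1.50000 ≈ -0.5000

-0.5000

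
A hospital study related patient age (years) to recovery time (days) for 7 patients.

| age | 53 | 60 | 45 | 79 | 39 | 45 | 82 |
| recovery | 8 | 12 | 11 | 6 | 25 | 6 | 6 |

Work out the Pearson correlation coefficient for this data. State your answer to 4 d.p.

-0.5875

n = 7, Σx = 403, Σy = 74, Σx² = 24945, Σy² = 1062, Σxy = 3850
nΣxy − ΣxΣy = 26950 − 29822 = -2872
nΣx² − (Σx)² = 174615 − 162409 = 12206; nΣy² − (Σy)² = 7434 − 5476 = 1958
r = -2872 / √(12206 × 1958) = -2872 / 4888.6959 ≈ -0.5875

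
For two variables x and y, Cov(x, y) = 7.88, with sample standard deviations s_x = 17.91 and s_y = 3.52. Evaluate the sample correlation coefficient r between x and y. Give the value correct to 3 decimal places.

r = Cov(x,y) / (s_x · s_y) = 7.88 / (17.91 × 3.52)
  = 7.88 / 63.0432 ≈ 0.125

0.125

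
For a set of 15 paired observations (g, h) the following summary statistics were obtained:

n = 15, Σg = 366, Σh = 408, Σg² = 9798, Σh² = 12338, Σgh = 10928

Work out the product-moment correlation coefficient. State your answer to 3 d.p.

r = (nΣgh − ΣgΣh) / √[(nΣg² − (Σg)²)(nΣh² − (Σh)²)]
Numerator: 15×10928 − 366×408 = 14592
Denominator: √[(146970 − 133956)(185070 − 166464)] = √[13014 × 18606] = 15560.7996
r = 14592 / 15560.7996 ≈ 0.938

0.938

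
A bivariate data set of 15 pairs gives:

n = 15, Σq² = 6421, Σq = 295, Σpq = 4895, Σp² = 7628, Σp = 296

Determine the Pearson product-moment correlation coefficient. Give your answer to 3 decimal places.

r = (nΣpq − ΣpΣq) / √[(nΣp² − (Σp)²)(nΣq² − (Σq)²)]
Numerator: 15×4895 − 296×295 = -13895
Denominator: √[(114420 − 87616)(96315 − 87025)] = √[26804 × 9290] = 15780.0241
r = -13895 / 15780.0241 ≈ -0.881

-0.881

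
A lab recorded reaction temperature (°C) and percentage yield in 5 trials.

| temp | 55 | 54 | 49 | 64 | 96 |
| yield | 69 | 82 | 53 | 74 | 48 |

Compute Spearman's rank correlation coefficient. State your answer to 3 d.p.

-0.300

Rank temp: 3, 2, 1, 4, 5
Rank yield: 3, 5, 2, 4, 1
d = rank(temp) − rank(yield): 0, -3, -1, 0, 4; Σd² = 26
ρ = 1 − 6Σd² / [n(n²−1)] = 1 − 6×26 / (5×24) = 1 − 156/120 ≈ -0.300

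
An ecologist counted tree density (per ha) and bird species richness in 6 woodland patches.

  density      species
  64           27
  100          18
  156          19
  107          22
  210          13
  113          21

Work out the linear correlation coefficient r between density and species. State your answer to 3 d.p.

n = 6, Σx = 750, Σy = 120, Σx² = 106750, Σy² = 2508, Σxy = 13949
nΣxy − ΣxΣy = 83694 − 90000 = -6306
nΣx² − (Σx)² = 640500 − 562500 = 78000; nΣy² − (Σy)² = 15048 − 14400 = 648
r = -6306 / √(78000 × 648) = -6306 / 7109.4304 ≈ -0.887

-0.887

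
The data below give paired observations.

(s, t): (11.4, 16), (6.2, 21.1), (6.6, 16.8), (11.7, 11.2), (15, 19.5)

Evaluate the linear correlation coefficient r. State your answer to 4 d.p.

n = 5, Σs = 50.9, Σt = 84.6, Σs² = 573.85, Σt² = 1489.14, Σst = 847.64
nΣst − ΣsΣt = 4238.2 − 4306.14 = -67.94
nΣs² − (Σs)² = 2869.25 − 2590.81 = 278.44; nΣt² − (Σt)² = 7445.7 − 7157.16 = 288.54
r = -67.94 / √(278.44 × 288.54) = -67.94 / 283.4450 ≈ -0.2397

-0.2397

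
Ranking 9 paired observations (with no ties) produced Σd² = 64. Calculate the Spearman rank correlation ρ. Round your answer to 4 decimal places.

0.4667

ρ = 1 − 6Σd² / [n(n²−1)] = 1 − 6×64 / (9×80)
  = 1 − 384/720 = 1 − 0.53333 ≈ 0.4667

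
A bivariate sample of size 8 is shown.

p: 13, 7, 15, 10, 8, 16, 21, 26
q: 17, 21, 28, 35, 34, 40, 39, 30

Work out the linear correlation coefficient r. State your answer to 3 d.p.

0.295

n = 8, Σp = 116, Σq = 244, Σp² = 1980, Σq² = 7916, Σpq = 3649
nΣpq − ΣpΣq = 29192 − 28304 = 888
nΣp² − (Σp)² = 15840 − 13456 = 2384; nΣq² − (Σq)² = 63328 − 59536 = 3792
r = 888 / √(2384 × 3792) = 888 / 3006.6806 ≈ 0.295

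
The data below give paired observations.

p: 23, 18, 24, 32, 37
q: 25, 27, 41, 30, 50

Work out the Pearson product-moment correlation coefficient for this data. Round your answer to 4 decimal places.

0.6789

n = 5, Σp = 134, Σq = 173, Σp² = 3822, Σq² = 6435, Σpq = 4855
nΣpq − ΣpΣq = 24275 − 23182 = 1093
nΣp² − (Σp)² = 19110 − 17956 = 1154; nΣq² − (Σq)² = 32175 − 29929 = 2246
r = 1093 / √(1154 × 2246) = 1093 / 1609.9329 ≈ 0.6789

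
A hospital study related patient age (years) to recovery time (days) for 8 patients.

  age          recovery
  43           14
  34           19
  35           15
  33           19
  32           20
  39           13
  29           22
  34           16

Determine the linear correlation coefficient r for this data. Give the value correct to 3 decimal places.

n = 8, Σx = 279, Σy = 138, Σx² = 9861, Σy² = 2452, Σxy = 4729
nΣxy − ΣxΣy = 37832 − 38502 = -670
nΣx² − (Σx)² = 78888 − 77841 = 1047; nΣy² − (Σy)² = 19616 − 19044 = 572
r = -670 / √(1047 × 572) = -670 / 773.8760 ≈ -0.866

-0.866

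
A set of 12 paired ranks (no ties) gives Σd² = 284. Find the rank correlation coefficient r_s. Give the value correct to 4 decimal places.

0.0070

ρ = 1 − 6Σd² / [n(n²−1)] = 1 − 6×284 / (12×143)
  = 1 − 1704/1716 = 1 − 0.99301 ≈ 0.0070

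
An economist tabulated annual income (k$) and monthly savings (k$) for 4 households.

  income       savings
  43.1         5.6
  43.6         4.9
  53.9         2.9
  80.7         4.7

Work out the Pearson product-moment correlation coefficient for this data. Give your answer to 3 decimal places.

n = 4, Σx = 221.3, Σy = 18.1, Σx² = 13176.27, Σy² = 85.87, Σxy = 990.6
nΣxy − ΣxΣy = 3962.4 − 4005.53 = -43.13
nΣx² − (Σx)² = 52705.08 − 48973.69 = 3731.39; nΣy² − (Σy)² = 343.48 − 327.61 = 15.87
r = -43.13 / √(3731.39 × 15.87) = -43.13 / 243.3458 ≈ -0.177

-0.177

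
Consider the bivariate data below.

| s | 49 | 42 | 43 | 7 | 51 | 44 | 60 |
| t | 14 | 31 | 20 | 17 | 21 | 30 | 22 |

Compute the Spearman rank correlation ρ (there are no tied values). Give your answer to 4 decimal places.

0.0357

Rank s: 5, 2, 3, 1, 6, 4, 7
Rank t: 1, 7, 3, 2, 4, 6, 5
d = rank(s) − rank(t): 4, -5, 0, -1, 2, -2, 2; Σd² = 54
ρ = 1 − 6Σd² / [n(n²−1)] = 1 − 6×54 / (7×48) = 1 − 324/336 ≈ 0.0357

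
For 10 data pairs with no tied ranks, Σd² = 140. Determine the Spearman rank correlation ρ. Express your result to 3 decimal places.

0.152

ρ = 1 − 6Σd² / [n(n²−1)] = 1 − 6×140 / (10×99)
  = 1 − 840/990 = 1 − 0.8485 ≈ 0.152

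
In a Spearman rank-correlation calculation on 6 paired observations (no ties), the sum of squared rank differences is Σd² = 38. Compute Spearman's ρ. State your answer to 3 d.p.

-0.086

ρ = 1 − 6Σd² / [n(n²−1)] = 1 − 6×38 / (6×35)
  = 1 − 228/210 = 1 − 1.0857 ≈ -0.086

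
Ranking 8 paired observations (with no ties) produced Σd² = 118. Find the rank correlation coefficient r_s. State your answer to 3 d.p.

-0.405

ρ = 1 − 6Σd² / [n(n²−1)] = 1 − 6×118 / (8×63)
  = 1 − 708/504 = 1 − 1.4048 ≈ -0.405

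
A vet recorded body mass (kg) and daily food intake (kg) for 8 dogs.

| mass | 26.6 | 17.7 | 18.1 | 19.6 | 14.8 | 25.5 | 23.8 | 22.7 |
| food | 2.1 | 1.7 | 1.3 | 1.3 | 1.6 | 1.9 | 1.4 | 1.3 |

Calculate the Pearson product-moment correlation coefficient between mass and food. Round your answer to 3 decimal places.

0.454

n = 8, Σx = 168.8, Σy = 12.6, Σx² = 3683.64, Σy² = 20.5, Σxy = 269.92
nΣxy − ΣxΣy = 2159.36 − 2126.88 = 32.48
nΣx² − (Σx)² = 29469.12 − 28493.44 = 975.68; nΣy² − (Σy)² = 164 − 158.76 = 5.24
r = 32.48 / √(975.68 × 5.24) = 32.48 / 71.5022 ≈ 0.454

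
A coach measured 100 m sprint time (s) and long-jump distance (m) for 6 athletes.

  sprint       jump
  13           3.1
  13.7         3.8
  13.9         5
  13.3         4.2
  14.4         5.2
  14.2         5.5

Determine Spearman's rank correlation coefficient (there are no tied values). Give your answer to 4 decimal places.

Rank sprint: 1, 3, 4, 2, 6, 5
Rank jump: 1, 2, 4, 3, 5, 6
d = rank(sprint) − rank(jump): 0, 1, 0, -1, 1, -1; Σd² = 4
ρ = 1 − 6Σd² / [n(n²−1)] = 1 − 6×4 / (6×35) = 1 − 24/210 ≈ 0.8857

0.8857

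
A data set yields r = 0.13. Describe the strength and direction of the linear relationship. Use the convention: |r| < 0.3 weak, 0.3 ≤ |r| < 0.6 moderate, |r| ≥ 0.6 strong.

weak positive

r = 0.13 > 0 so the relationship is positive.
|r| = 0.13, which falls in the weak range.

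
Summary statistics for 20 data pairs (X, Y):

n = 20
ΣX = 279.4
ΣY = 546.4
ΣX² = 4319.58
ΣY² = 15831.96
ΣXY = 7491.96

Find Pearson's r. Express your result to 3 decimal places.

r = (nΣXY − ΣXΣY) / √[(nΣX² − (ΣX)²)(nΣY² − (ΣY)²)]
Numerator: 20×7491.96 − 279.4×546.4 = -2824.96
Denominator: √[(86391.6 − 78064.36)(316639.2 − 298552.96)] = √[8327.24 × 18086.24] = 12272.2639
r = -2824.96 / 12272.2639 ≈ -0.230

-0.230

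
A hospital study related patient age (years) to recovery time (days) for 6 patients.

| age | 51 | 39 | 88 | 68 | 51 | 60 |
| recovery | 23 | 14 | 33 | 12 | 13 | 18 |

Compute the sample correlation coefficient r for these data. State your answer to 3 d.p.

n = 6, Σx = 357, Σy = 113, Σx² = 22691, Σy² = 2451, Σxy = 7182
nΣxy − ΣxΣy = 43092 − 40341 = 2751
nΣx² − (Σx)² = 136146 − 127449 = 8697; nΣy² − (Σy)² = 14706 − 12769 = 1937
r = 2751 / √(8697 × 1937) = 2751 / 4104.3987 ≈ 0.670

0.670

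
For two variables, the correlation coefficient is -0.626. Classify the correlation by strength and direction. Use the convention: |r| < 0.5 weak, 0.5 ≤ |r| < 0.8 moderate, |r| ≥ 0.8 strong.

moderate negative

r = -0.626 < 0 so the relationship is negative.
|r| = 0.626, which falls in the moderate range.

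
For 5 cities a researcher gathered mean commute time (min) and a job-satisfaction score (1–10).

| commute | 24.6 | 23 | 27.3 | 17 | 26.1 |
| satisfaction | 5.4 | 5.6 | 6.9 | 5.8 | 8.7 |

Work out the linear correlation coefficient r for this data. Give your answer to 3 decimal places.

n = 5, Σx = 118, Σy = 32.4, Σx² = 2849.66, Σy² = 217.46, Σxy = 775.68
nΣxy − ΣxΣy = 3878.4 − 3823.2 = 55.2
nΣx² − (Σx)² = 14248.3 − 13924 = 324.3; nΣy² − (Σy)² = 1087.3 − 1049.76 = 37.54
r = 55.2 / √(324.3 × 37.54) = 55.2 / 110.3369 ≈ 0.500

0.500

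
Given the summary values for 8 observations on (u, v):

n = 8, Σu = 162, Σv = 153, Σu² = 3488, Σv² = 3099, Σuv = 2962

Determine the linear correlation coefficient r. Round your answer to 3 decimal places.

r = (nΣuv − ΣuΣv) / √[(nΣu² − (Σu)²)(nΣv² − (Σv)²)]
Numerator: 8×2962 − 162×153 = -1090
Denominator: √[(27904 − 26244)(24792 − 23409)] = √[1660 × 1383] = 1515.1832
r = -1090 / 1515.1832 ≈ -0.719

-0.719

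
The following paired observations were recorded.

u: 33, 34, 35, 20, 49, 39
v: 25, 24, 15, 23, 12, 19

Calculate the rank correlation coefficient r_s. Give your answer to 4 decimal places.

Rank u: 2, 3, 4, 1, 6, 5
Rank v: 6, 5, 2, 4, 1, 3
d = rank(u) − rank(v): -4, -2, 2, -3, 5, 2; Σd² = 62
ρ = 1 − 6Σd² / [n(n²−1)] = 1 − 6×62 / (6×35) = 1 − 372/210 ≈ -0.7714

-0.7714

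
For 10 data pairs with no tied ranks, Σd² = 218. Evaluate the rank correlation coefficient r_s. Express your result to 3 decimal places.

-0.321

ρ = 1 − 6Σd² / [n(n²−1)] = 1 − 6×218 / (10×99)
  = 1 − 1308/990 = 1 − 1.3212 ≈ -0.321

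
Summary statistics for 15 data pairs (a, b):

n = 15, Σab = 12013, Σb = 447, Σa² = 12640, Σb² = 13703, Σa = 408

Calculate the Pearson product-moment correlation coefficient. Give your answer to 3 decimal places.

r = (nΣab − ΣaΣb) / √[(nΣa² − (Σa)²)(nΣb² − (Σb)²)]
Numerator: 15×12013 − 408×447 = -2181
Denominator: √[(189600 − 166464)(205545 − 199809)] = √[23136 × 5736] = 11519.9000
r = -2181 / 11519.9000 ≈ -0.189

-0.189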